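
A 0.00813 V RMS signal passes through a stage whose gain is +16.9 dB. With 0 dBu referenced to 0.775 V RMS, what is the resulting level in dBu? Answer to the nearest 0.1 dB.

-22.7 dBu

Input level: 20·log₁₀(0.00813/0.775) = -39.58 dBu.
Output: -39.58 + 16.9 = -22.7 dBu.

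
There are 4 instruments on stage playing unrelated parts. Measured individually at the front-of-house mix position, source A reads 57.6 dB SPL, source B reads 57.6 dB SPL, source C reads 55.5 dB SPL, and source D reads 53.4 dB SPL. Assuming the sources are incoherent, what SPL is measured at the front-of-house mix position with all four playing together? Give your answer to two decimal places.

Incoherent sources sum as intensities:
L_total = 10·log₁₀(10^(57.6/10) + 10^(57.6/10) + 10^(55.5/10) + 10^(53.4/10)) = 10·log₁₀(1724000) = 62.37 dB SPL.

62.37 dB SPL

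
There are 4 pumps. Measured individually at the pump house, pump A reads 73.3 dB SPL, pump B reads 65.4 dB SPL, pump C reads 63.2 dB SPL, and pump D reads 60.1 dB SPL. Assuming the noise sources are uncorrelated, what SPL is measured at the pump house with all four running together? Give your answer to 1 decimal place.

Uncorrelated sources add in intensity (power), not in dB.
L_total = 10·log₁₀(10^(73.3/10) + 10^(65.4/10) + 10^(63.2/10) + 10^(60.1/10)) = 10·log₁₀(27960000) = 74.5 dB SPL.

74.5 dB SPL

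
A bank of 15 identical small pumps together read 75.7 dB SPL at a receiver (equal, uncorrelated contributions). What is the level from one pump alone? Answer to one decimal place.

63.9 dB SPL

15 equal incoherent sources add 10·log₁₀(15) = 11.76 dB over one source.
L_one = 75.7 − 11.76 = 63.9 dB SPL.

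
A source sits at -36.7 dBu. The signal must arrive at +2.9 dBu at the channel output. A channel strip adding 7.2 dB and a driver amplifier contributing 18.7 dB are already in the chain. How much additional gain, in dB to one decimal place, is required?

13.7 dB

The required make-up gain is the shortfall in the dB sum.
G = +2.9 − (-36.7) − 7.2 − 18.7 = 13.7 dB.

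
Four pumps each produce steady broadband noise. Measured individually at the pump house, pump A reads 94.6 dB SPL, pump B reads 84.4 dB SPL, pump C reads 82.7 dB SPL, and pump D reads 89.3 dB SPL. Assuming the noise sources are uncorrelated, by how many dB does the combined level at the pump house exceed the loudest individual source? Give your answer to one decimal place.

1.6 dB

Incoherent sources sum as intensities:
L_total = 10·log₁₀(10^(94.6/10) + 10^(84.4/10) + 10^(82.7/10) + 10^(89.3/10)) = 96.23 dB SPL.
Excess over the loudest (94.6 dB): 96.23 − 94.6 = 1.6 dB.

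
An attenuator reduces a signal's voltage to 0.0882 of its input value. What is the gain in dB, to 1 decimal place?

For a voltage ratio, dB = 20·log₁₀(V₂/V₁).
20·log₁₀(0.0882) = -21.1 dB.

-21.1 dB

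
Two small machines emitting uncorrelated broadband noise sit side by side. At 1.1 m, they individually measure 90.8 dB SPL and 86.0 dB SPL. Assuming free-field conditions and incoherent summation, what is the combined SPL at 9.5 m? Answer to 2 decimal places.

Combined at 1.1 m: 10·log₁₀(10^(90.8/10)+10^(86.0/10)) = 92.042 dB SPL.
Then apply −20·log₁₀(9.5/1.1) = -18.727 dB → 73.32 dB SPL.

73.32 dB SPL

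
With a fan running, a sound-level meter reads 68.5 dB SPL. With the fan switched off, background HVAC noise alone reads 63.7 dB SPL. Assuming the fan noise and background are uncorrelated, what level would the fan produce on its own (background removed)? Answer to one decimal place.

66.8 dB SPL

Remove the background by subtracting linear intensities:
L_src = 10·log₁₀(10^(68.5/10) − 10^(63.7/10)) = 10·log₁₀(4735000) = 66.8 dB SPL.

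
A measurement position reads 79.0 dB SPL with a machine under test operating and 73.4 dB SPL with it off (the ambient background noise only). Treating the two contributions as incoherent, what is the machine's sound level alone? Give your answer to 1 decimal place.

Background correction is a power subtraction:
L_src = 10·log₁₀(10^(79.0/10) − 10^(73.4/10)) = 10·log₁₀(57560000) = 77.6 dB SPL.

77.6 dB SPL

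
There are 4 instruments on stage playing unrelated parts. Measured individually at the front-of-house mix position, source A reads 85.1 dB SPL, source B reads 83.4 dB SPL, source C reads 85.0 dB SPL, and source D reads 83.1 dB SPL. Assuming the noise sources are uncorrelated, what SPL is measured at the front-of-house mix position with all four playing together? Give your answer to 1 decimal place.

Incoherent sources sum as intensities:
L_total = 10·log₁₀(10^(85.1/10) + 10^(83.4/10) + 10^(85.0/10) + 10^(83.1/10)) = 10·log₁₀(1063000000) = 90.3 dB SPL.

90.3 dB SPL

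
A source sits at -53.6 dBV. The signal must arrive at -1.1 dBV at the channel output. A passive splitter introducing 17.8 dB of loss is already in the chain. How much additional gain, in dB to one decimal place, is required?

70.3 dB

The required make-up gain is the shortfall in the dB sum.
G = -1.1 − (-53.6) + 17.8 = 70.3 dB.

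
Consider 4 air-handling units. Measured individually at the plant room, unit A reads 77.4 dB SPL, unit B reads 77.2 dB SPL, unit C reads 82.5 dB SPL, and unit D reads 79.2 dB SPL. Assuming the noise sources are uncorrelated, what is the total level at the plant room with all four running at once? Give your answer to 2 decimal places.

85.66 dB SPL

Add the sources as powers (linear), then convert back to dB:
L_total = 10·log₁₀(10^(77.4/10) + 10^(77.2/10) + 10^(82.5/10) + 10^(79.2/10)) = 10·log₁₀(368400000) = 85.66 dB SPL.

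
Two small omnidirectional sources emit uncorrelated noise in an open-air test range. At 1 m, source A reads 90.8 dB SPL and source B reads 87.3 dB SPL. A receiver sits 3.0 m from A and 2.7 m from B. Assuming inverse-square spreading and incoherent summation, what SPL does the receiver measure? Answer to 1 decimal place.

83.2 dB SPL

At the listener: L_A = 90.8 − 20·log₁₀(3.0) = 81.26 dB; L_B = 87.3 − 20·log₁₀(2.7) = 78.67 dB.
Combined: 10·log₁₀(10^(81.26/10)+10^(78.67/10)) = 83.2 dB SPL.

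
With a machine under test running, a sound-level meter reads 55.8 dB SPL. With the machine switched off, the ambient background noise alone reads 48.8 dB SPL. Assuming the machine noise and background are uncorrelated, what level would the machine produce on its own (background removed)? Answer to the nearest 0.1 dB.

Remove the background by subtracting linear intensities:
L_src = 10·log₁₀(10^(55.8/10) − 10^(48.8/10)) = 10·log₁₀(304300) = 54.8 dB SPL.

54.8 dB SPL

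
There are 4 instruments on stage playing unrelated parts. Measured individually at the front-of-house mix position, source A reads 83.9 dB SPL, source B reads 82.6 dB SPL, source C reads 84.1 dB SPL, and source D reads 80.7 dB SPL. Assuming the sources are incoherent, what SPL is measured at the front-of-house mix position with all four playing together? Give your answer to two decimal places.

Incoherent sources sum as intensities:
L_total = 10·log₁₀(10^(83.9/10) + 10^(82.6/10) + 10^(84.1/10) + 10^(80.7/10)) = 10·log₁₀(802000000) = 89.04 dB SPL.

89.04 dB SPL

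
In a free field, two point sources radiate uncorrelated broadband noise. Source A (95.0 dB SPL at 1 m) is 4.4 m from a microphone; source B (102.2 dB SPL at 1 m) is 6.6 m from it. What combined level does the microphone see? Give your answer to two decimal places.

87.36 dB SPL

At the listener: L_A = 95.0 − 20·log₁₀(4.4) = 82.131 dB; L_B = 102.2 − 20·log₁₀(6.6) = 85.809 dB.
Combined: 10·log₁₀(10^(82.131/10)+10^(85.809/10)) = 87.36 dB SPL.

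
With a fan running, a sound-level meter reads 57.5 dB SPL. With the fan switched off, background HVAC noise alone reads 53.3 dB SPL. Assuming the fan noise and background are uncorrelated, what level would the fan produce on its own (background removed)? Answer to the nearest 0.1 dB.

Remove the background by subtracting linear intensities:
L_src = 10·log₁₀(10^(57.5/10) − 10^(53.3/10)) = 10·log₁₀(348500) = 55.4 dB SPL.

55.4 dB SPL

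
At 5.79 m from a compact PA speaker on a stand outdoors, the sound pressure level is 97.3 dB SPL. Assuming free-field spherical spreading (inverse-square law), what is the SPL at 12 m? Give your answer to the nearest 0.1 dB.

91.0 dB SPL

Inverse-square spreading gives ΔL = −20·log₁₀(d₂/d₁).
ΔL = −20·log₁₀(12/5.79) = -6.33 dB, so L₂ = 97.3 + (-6.33) = 91.0 dB SPL.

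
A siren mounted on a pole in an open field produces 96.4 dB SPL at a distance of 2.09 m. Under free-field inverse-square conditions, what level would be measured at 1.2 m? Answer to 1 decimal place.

For a point source in a free field, ΔL = −20·log₁₀(d₂/d₁).
ΔL = −20·log₁₀(1.2/2.09) = 4.82 dB, so L₂ = 96.4 + (4.82) = 101.2 dB SPL.

101.2 dB SPL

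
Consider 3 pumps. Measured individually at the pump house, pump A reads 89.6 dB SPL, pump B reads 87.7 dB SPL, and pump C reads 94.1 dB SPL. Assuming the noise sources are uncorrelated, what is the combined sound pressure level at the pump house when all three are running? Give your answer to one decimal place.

Add the sources as powers (linear), then convert back to dB:
L_total = 10·log₁₀(10^(89.6/10) + 10^(87.7/10) + 10^(94.1/10)) = 10·log₁₀(4071000000) = 96.1 dB SPL.

96.1 dB SPL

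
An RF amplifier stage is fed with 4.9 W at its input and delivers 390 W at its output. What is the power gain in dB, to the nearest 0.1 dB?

19.0 dB

For a power ratio, dB = 10·log₁₀(P₂/P₁).
10·log₁₀(390/4.9) = 10·log₁₀(79.59) = 19.0 dB.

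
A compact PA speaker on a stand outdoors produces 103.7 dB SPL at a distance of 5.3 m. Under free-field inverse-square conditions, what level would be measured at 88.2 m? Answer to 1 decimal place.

Free-field point source: level drops by 20·log₁₀ of the distance ratio.
ΔL = −20·log₁₀(88.2/5.3) = -24.42 dB, so L₂ = 103.7 + (-24.42) = 79.3 dB SPL.

79.3 dB SPL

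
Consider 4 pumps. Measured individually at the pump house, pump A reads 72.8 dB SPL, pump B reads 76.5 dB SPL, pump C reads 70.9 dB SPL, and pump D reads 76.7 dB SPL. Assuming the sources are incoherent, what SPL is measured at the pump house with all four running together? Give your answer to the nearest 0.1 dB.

Add the sources as powers (linear), then convert back to dB:
L_total = 10·log₁₀(10^(72.8/10) + 10^(76.5/10) + 10^(70.9/10) + 10^(76.7/10)) = 10·log₁₀(122800000) = 80.9 dB SPL.

80.9 dB SPL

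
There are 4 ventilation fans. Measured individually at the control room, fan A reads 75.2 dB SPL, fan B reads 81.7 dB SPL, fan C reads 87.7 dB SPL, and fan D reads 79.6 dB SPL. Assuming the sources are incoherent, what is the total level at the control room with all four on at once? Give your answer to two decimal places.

89.35 dB SPL

Add the sources as powers (linear), then convert back to dB:
L_total = 10·log₁₀(10^(75.2/10) + 10^(81.7/10) + 10^(87.7/10) + 10^(79.6/10)) = 10·log₁₀(861100000) = 89.35 dB SPL.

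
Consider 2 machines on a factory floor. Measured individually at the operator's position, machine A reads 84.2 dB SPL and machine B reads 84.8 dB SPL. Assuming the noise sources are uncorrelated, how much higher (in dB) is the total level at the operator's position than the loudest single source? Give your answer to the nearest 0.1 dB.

Add the sources as powers (linear), then convert back to dB:
L_total = 10·log₁₀(10^(84.2/10) + 10^(84.8/10)) = 87.52 dB SPL.
Excess over the loudest (84.8 dB): 87.52 − 84.8 = 2.7 dB.

2.7 dB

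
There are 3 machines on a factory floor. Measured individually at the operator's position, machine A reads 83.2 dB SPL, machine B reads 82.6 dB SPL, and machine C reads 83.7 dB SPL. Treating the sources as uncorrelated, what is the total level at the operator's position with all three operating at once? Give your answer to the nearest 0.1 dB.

Incoherent sources sum as intensities:
L_total = 10·log₁₀(10^(83.2/10) + 10^(82.6/10) + 10^(83.7/10)) = 10·log₁₀(625300000) = 88.0 dB SPL.

88.0 dB SPL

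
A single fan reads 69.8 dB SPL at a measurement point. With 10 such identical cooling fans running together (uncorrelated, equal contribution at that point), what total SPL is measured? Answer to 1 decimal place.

10 equal incoherent sources raise the level by 10·log₁₀(10) = 10.00 dB.
L_total = 69.8 + 10.00 = 79.8 dB SPL.

79.8 dB SPL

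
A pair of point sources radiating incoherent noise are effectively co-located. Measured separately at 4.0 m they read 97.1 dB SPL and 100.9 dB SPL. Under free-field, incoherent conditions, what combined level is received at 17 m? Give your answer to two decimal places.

89.85 dB SPL

Combined at 4.0 m: 10·log₁₀(10^(97.1/10)+10^(100.9/10)) = 102.413 dB SPL.
Then apply −20·log₁₀(17/4.0) = -12.568 dB → 89.85 dB SPL.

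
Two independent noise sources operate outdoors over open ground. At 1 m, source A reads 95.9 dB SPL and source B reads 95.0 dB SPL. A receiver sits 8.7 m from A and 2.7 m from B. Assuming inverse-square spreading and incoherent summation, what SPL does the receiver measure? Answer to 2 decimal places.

86.86 dB SPL

At the listener: L_A = 95.9 − 20·log₁₀(8.7) = 77.110 dB; L_B = 95.0 − 20·log₁₀(2.7) = 86.373 dB.
Combined: 10·log₁₀(10^(77.110/10)+10^(86.373/10)) = 86.86 dB SPL.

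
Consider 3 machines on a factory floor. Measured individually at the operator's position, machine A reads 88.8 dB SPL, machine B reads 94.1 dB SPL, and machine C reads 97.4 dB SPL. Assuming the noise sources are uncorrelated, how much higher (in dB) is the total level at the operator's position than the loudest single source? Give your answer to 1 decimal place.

Incoherent sources sum as intensities:
L_total = 10·log₁₀(10^(88.8/10) + 10^(94.1/10) + 10^(97.4/10)) = 99.46 dB SPL.
Excess over the loudest (97.4 dB): 99.46 − 97.4 = 2.1 dB.

2.1 dB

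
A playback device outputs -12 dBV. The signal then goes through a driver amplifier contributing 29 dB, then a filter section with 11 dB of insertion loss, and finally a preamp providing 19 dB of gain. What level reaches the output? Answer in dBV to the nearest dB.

+25 dBV

In dB, series stages simply add:
-12 + 29 − 11 + 19 = +25 dBV.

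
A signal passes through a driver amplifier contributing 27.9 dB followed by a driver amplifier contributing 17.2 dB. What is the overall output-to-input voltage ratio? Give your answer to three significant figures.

Net gain = 27.9 + 17.2 = 45.1 dB.
Voltage ratio = 10^(45.1/20) = 180.

180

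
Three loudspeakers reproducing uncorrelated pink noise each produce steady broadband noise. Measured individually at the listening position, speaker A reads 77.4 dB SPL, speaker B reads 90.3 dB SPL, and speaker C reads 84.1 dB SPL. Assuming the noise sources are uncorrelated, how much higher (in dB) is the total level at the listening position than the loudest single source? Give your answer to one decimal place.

1.1 dB

Add the sources as powers (linear), then convert back to dB:
L_total = 10·log₁₀(10^(77.4/10) + 10^(90.3/10) + 10^(84.1/10)) = 91.41 dB SPL.
Excess over the loudest (90.3 dB): 91.41 − 90.3 = 1.1 dB.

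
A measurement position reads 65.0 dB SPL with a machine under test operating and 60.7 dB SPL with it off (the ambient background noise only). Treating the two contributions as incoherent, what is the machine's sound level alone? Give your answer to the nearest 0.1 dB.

Remove the background by subtracting linear intensities:
L_src = 10·log₁₀(10^(65.0/10) − 10^(60.7/10)) = 10·log₁₀(1987000) = 63.0 dB SPL.

63.0 dB SPL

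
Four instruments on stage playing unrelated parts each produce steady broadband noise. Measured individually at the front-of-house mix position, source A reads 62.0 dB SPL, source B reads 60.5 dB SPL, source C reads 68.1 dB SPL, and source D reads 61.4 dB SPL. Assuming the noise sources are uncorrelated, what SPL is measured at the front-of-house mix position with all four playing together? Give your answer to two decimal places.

70.23 dB SPL

Uncorrelated sources add in intensity (power), not in dB.
L_total = 10·log₁₀(10^(62.0/10) + 10^(60.5/10) + 10^(68.1/10) + 10^(61.4/10)) = 10·log₁₀(10540000) = 70.23 dB SPL.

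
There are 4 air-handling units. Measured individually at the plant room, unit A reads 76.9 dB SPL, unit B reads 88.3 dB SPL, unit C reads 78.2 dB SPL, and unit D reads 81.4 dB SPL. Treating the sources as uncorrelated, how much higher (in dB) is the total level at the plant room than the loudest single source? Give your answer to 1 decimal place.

Uncorrelated sources add in intensity (power), not in dB.
L_total = 10·log₁₀(10^(76.9/10) + 10^(88.3/10) + 10^(78.2/10) + 10^(81.4/10)) = 89.68 dB SPL.
Excess over the loudest (88.3 dB): 89.68 − 88.3 = 1.4 dB.

1.4 dB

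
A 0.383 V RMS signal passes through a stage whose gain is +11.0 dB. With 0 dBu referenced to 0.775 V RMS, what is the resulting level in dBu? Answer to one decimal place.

+4.9 dBu

Input level: 20·log₁₀(0.383/0.775) = -6.12 dBu.
Output: -6.12 + 11.0 = +4.9 dBu.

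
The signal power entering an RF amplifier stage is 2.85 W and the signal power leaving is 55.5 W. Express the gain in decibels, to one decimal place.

12.9 dB

For a power ratio, dB = 10·log₁₀(P₂/P₁).
10·log₁₀(55.5/2.85) = 10·log₁₀(19.47) = 12.9 dB.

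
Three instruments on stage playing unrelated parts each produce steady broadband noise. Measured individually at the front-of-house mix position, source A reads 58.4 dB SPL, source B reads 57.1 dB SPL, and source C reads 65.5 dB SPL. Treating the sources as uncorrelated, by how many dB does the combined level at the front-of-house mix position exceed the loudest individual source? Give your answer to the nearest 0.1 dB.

1.3 dB

Incoherent sources sum as intensities:
L_total = 10·log₁₀(10^(58.4/10) + 10^(57.1/10) + 10^(65.5/10)) = 66.77 dB SPL.
Excess over the loudest (65.5 dB): 66.77 − 65.5 = 1.3 dB.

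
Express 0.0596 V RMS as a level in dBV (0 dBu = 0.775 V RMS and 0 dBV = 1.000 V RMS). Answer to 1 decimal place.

-24.5 dBV

dBV = 20·log₁₀(V / 1.000 V).
20·log₁₀(0.0596/1.000) = -24.5 dBV.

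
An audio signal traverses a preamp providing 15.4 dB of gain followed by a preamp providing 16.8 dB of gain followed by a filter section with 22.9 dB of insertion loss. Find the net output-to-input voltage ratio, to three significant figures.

Net gain = 15.4 + 16.8 + (−22.9) = 9.3 dB.
Voltage ratio = 10^(9.3/20) = 2.92.

2.92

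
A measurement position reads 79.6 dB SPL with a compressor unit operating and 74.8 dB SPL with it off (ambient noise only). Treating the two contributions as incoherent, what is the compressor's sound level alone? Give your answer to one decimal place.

77.9 dB SPL

Background correction is a power subtraction:
L_src = 10·log₁₀(10^(79.6/10) − 10^(74.8/10)) = 10·log₁₀(61000000) = 77.9 dB SPL.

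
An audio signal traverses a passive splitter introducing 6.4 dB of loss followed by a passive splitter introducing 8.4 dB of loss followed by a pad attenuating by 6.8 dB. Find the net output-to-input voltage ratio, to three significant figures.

Net gain = (−6.4) + (−8.4) + (−6.8) = -21.6 dB.
Voltage ratio = 10^(-21.6/20) = 0.0832.

0.0832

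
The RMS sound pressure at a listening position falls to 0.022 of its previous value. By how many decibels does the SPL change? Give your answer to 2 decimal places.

SPL change from a pressure ratio uses the 20·log₁₀ form:
20·log₁₀(0.022) = -33.15 dB.

-33.15 dB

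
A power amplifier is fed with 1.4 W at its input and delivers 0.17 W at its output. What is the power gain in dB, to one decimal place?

-9.2 dB

Power is a power quantity, so gain = 10·log₁₀(P_out/P_in).
10·log₁₀(0.17/1.4) = 10·log₁₀(0.1214) = -9.2 dB.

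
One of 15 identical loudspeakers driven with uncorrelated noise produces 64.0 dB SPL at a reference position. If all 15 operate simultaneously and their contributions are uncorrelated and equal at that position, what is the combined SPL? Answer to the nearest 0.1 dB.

75.8 dB SPL

15 equal incoherent sources raise the level by 10·log₁₀(15) = 11.76 dB.
L_total = 64.0 + 11.76 = 75.8 dB SPL.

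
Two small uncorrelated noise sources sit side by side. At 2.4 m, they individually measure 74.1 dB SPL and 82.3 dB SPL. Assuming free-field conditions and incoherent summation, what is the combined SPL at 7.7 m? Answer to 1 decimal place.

72.8 dB SPL

Combined at 2.4 m: 10·log₁₀(10^(74.1/10)+10^(82.3/10)) = 82.91 dB SPL.
Then apply −20·log₁₀(7.7/2.4) = -10.13 dB → 72.8 dB SPL.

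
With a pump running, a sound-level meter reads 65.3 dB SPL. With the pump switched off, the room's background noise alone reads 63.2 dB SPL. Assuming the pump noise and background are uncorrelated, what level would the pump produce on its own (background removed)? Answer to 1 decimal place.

Remove the background by subtracting linear intensities:
L_src = 10·log₁₀(10^(65.3/10) − 10^(63.2/10)) = 10·log₁₀(1299000) = 61.1 dB SPL.

61.1 dB SPL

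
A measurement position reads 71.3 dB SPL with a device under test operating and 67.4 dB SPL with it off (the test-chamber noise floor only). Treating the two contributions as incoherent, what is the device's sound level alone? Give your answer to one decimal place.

69.0 dB SPL

Subtract intensities: L_src = 10·log₁₀(10^(L_total/10) − 10^(L_bg/10)).
L_src = 10·log₁₀(10^(71.3/10) − 10^(67.4/10)) = 10·log₁₀(7994000) = 69.0 dB SPL.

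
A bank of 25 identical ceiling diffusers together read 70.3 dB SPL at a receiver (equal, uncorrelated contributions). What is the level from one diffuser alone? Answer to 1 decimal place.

25 equal incoherent sources add 10·log₁₀(25) = 13.98 dB over one source.
L_one = 70.3 − 13.98 = 56.3 dB SPL.

56.3 dB SPL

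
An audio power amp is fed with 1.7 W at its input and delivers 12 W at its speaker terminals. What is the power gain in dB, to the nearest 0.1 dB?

8.5 dB

Power is a power quantity, so gain = 10·log₁₀(P_out/P_in).
10·log₁₀(12/1.7) = 10·log₁₀(7.059) = 8.5 dB.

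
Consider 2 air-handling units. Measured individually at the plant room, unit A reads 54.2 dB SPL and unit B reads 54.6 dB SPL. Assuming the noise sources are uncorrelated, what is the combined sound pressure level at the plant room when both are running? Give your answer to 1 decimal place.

Incoherent sources sum as intensities:
L_total = 10·log₁₀(10^(54.2/10) + 10^(54.6/10)) = 10·log₁₀(551400) = 57.4 dB SPL.

57.4 dB SPL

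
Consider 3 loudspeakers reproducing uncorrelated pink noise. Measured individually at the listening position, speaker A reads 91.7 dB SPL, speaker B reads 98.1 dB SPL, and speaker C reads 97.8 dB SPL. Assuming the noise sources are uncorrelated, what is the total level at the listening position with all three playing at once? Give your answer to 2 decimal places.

Incoherent sources sum as intensities:
L_total = 10·log₁₀(10^(91.7/10) + 10^(98.1/10) + 10^(97.8/10)) = 10·log₁₀(13961000000) = 101.45 dB SPL.

101.45 dB SPL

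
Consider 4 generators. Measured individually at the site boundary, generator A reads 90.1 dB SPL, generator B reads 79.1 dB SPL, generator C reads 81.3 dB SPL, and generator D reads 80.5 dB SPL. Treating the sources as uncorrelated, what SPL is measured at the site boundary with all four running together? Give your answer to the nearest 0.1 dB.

91.3 dB SPL

Uncorrelated sources add in intensity (power), not in dB.
L_total = 10·log₁₀(10^(90.1/10) + 10^(79.1/10) + 10^(81.3/10) + 10^(80.5/10)) = 10·log₁₀(1352000000) = 91.3 dB SPL.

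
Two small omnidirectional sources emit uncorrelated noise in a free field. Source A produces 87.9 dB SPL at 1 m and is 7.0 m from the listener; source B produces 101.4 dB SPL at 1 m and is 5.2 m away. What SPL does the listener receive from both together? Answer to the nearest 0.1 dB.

87.2 dB SPL

At the listener: L_A = 87.9 − 20·log₁₀(7.0) = 71.00 dB; L_B = 101.4 − 20·log₁₀(5.2) = 87.08 dB.
Combined: 10·log₁₀(10^(71.00/10)+10^(87.08/10)) = 87.2 dB SPL.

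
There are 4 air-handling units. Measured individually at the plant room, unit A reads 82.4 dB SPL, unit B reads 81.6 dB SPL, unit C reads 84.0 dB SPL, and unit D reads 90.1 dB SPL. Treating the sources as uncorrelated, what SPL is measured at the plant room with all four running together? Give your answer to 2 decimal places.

92.02 dB SPL

Add the sources as powers (linear), then convert back to dB:
L_total = 10·log₁₀(10^(82.4/10) + 10^(81.6/10) + 10^(84.0/10) + 10^(90.1/10)) = 10·log₁₀(1593000000) = 92.02 dB SPL.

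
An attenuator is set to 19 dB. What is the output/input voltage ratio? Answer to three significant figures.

0.112

Voltage ratio = 10^(dB/20).
10^(-19/20) = 10^(-0.9500) = 0.112.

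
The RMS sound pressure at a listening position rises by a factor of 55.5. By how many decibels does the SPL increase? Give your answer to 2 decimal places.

Sound pressure is an amplitude quantity: ΔL = 20·log₁₀(p₂/p₁).
20·log₁₀(55.5) = 34.89 dB.

34.89 dB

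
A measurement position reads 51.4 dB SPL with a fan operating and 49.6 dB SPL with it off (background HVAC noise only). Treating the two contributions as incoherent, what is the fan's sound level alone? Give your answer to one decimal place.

46.7 dB SPL

Remove the background by subtracting linear intensities:
L_src = 10·log₁₀(10^(51.4/10) − 10^(49.6/10)) = 10·log₁₀(46840) = 46.7 dB SPL.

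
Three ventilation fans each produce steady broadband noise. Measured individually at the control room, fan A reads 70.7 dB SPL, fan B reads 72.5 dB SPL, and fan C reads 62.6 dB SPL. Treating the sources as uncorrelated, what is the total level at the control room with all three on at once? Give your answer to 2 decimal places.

Incoherent sources sum as intensities:
L_total = 10·log₁₀(10^(70.7/10) + 10^(72.5/10) + 10^(62.6/10)) = 10·log₁₀(31350000) = 74.96 dB SPL.

74.96 dB SPL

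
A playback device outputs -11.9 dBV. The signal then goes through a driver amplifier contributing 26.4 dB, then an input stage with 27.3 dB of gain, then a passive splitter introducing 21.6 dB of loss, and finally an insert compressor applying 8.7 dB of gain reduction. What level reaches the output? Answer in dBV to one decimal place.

+11.5 dBV

Gain stages sum in dB:
-11.9 + 26.4 + 27.3 − 21.6 − 8.7 = +11.5 dBV.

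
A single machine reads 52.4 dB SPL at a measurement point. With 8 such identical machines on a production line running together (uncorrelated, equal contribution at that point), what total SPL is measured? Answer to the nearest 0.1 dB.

8 equal incoherent sources raise the level by 10·log₁₀(8) = 9.03 dB.
L_total = 52.4 + 9.03 = 61.4 dB SPL.

61.4 dB SPL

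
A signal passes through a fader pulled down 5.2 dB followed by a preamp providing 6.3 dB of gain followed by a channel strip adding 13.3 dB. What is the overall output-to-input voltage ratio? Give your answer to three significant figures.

5.25

Net gain = (−5.2) + 6.3 + 13.3 = 14.4 dB.
Voltage ratio = 10^(14.4/20) = 5.25.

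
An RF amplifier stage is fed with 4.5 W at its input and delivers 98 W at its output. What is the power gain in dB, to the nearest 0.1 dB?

Power ratio → dB uses the 10·log₁₀ form:
10·log₁₀(98/4.5) = 10·log₁₀(21.78) = 13.4 dB.

13.4 dB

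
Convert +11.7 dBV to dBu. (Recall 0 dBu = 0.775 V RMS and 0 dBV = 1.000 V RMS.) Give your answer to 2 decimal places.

The offset between the scales is 20·log₁₀(0.775/1.000) = −2.214 dB.
So dBu = +11.7 + 2.214 = +13.91 dBu.

+13.91 dBu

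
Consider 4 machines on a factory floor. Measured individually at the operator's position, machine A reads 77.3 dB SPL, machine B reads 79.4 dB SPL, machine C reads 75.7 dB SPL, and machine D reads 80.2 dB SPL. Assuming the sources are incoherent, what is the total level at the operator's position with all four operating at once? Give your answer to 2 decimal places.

84.51 dB SPL

Uncorrelated sources add in intensity (power), not in dB.
L_total = 10·log₁₀(10^(77.3/10) + 10^(79.4/10) + 10^(75.7/10) + 10^(80.2/10)) = 10·log₁₀(282700000) = 84.51 dB SPL.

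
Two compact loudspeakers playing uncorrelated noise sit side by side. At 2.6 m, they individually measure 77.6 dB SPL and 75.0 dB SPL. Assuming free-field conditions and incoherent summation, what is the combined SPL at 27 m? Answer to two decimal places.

59.17 dB SPL

Combined at 2.6 m: 10·log₁₀(10^(77.6/10)+10^(75.0/10)) = 79.502 dB SPL.
Then apply −20·log₁₀(27/2.6) = -20.328 dB → 59.17 dB SPL.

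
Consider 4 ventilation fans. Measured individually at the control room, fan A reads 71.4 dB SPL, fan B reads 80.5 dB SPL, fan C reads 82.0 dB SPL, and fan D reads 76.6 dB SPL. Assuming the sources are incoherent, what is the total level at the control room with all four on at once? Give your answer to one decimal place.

85.2 dB SPL

Uncorrelated sources add in intensity (power), not in dB.
L_total = 10·log₁₀(10^(71.4/10) + 10^(80.5/10) + 10^(82.0/10) + 10^(76.6/10)) = 10·log₁₀(330200000) = 85.2 dB SPL.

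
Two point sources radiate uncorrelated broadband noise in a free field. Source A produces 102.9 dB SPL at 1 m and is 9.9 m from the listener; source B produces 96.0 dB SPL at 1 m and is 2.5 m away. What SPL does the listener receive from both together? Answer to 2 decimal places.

At the listener: L_A = 102.9 − 20·log₁₀(9.9) = 82.987 dB; L_B = 96.0 − 20·log₁₀(2.5) = 88.041 dB.
Combined: 10·log₁₀(10^(82.987/10)+10^(88.041/10)) = 89.22 dB SPL.

89.22 dB SPL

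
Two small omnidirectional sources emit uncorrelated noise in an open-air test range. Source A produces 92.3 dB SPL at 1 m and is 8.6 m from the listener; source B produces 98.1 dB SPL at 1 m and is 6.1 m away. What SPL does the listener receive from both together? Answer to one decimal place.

82.9 dB SPL

At the listener: L_A = 92.3 − 20·log₁₀(8.6) = 73.61 dB; L_B = 98.1 − 20·log₁₀(6.1) = 82.39 dB.
Combined: 10·log₁₀(10^(73.61/10)+10^(82.39/10)) = 82.9 dB SPL.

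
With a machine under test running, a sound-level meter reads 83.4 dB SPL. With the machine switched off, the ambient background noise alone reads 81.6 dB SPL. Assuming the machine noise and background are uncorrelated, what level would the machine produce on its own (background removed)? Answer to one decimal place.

78.7 dB SPL

Subtract intensities: L_src = 10·log₁₀(10^(L_total/10) − 10^(L_bg/10)).
L_src = 10·log₁₀(10^(83.4/10) − 10^(81.6/10)) = 10·log₁₀(74230000) = 78.7 dB SPL.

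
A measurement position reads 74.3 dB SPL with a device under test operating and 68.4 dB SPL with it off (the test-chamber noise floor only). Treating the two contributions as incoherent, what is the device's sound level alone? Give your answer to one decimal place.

73.0 dB SPL

Background correction is a power subtraction:
L_src = 10·log₁₀(10^(74.3/10) − 10^(68.4/10)) = 10·log₁₀(20000000) = 73.0 dB SPL.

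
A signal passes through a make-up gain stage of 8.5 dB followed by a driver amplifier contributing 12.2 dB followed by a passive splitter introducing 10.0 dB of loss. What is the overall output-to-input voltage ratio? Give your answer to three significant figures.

Net gain = 8.5 + 12.2 + (−10.0) = 10.7 dB.
Voltage ratio = 10^(10.7/20) = 3.43.

3.43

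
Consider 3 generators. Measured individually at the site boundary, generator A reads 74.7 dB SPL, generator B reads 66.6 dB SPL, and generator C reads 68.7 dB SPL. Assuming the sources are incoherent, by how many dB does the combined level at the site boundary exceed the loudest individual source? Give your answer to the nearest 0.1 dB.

1.5 dB

Add the sources as powers (linear), then convert back to dB:
L_total = 10·log₁₀(10^(74.7/10) + 10^(66.6/10) + 10^(68.7/10)) = 76.18 dB SPL.
Excess over the loudest (74.7 dB): 76.18 − 74.7 = 1.5 dB.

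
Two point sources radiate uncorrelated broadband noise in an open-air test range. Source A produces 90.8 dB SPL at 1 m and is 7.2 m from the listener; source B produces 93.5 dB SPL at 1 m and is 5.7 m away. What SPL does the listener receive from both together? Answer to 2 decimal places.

At the listener: L_A = 90.8 − 20·log₁₀(7.2) = 73.653 dB; L_B = 93.5 − 20·log₁₀(5.7) = 78.383 dB.
Combined: 10·log₁₀(10^(73.653/10)+10^(78.383/10)) = 79.64 dB SPL.

79.64 dB SPL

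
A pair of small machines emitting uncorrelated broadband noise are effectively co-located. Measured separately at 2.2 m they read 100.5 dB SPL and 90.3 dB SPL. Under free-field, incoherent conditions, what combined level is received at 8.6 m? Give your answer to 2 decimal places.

Combined at 2.2 m: 10·log₁₀(10^(100.5/10)+10^(90.3/10)) = 100.896 dB SPL.
Then apply −20·log₁₀(8.6/2.2) = -11.842 dB → 89.05 dB SPL.

89.05 dB SPL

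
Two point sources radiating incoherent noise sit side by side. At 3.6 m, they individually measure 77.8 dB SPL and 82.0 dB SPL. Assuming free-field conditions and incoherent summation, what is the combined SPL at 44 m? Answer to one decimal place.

Combined at 3.6 m: 10·log₁₀(10^(77.8/10)+10^(82.0/10)) = 83.40 dB SPL.
Then apply −20·log₁₀(44/3.6) = -21.74 dB → 61.7 dB SPL.

61.7 dB SPL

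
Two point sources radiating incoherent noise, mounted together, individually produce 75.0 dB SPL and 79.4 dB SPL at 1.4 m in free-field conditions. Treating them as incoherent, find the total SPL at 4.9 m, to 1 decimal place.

Combined at 1.4 m: 10·log₁₀(10^(75.0/10)+10^(79.4/10)) = 80.75 dB SPL.
Then apply −20·log₁₀(4.9/1.4) = -10.88 dB → 69.9 dB SPL.

69.9 dB SPL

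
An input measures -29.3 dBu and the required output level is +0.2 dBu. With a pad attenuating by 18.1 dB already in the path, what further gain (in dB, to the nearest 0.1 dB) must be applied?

47.6 dB

The required make-up gain is the shortfall in the dB sum.
G = +0.2 − (-29.3) + 18.1 = 47.6 dB.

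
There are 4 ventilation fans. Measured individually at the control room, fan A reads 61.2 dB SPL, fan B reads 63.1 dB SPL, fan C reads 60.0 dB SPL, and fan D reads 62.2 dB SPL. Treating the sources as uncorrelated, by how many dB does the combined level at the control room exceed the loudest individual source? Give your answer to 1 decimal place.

Uncorrelated sources add in intensity (power), not in dB.
L_total = 10·log₁₀(10^(61.2/10) + 10^(63.1/10) + 10^(60.0/10) + 10^(62.2/10)) = 67.80 dB SPL.
Excess over the loudest (63.1 dB): 67.80 − 63.1 = 4.7 dB.

4.7 dB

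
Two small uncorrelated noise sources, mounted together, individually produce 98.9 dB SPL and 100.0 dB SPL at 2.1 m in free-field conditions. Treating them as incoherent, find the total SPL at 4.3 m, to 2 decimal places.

96.27 dB SPL

Combined at 2.1 m: 10·log₁₀(10^(98.9/10)+10^(100.0/10)) = 102.495 dB SPL.
Then apply −20·log₁₀(4.3/2.1) = -6.225 dB → 96.27 dB SPL.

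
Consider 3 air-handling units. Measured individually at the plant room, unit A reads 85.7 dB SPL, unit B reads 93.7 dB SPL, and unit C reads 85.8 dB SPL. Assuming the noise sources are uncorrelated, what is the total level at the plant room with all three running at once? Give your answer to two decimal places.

Add the sources as powers (linear), then convert back to dB:
L_total = 10·log₁₀(10^(85.7/10) + 10^(93.7/10) + 10^(85.8/10)) = 10·log₁₀(3096000000) = 94.91 dB SPL.

94.91 dB SPL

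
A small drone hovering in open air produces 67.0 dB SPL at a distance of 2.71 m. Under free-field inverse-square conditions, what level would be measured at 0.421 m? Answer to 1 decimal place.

83.2 dB SPL

Inverse-square spreading gives ΔL = −20·log₁₀(d₂/d₁).
ΔL = −20·log₁₀(0.421/2.71) = 16.17 dB, so L₂ = 67.0 + (16.17) = 83.2 dB SPL.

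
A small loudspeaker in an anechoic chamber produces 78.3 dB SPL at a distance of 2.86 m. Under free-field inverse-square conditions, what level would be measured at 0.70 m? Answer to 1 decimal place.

90.5 dB SPL

Inverse-square spreading gives ΔL = −20·log₁₀(d₂/d₁).
ΔL = −20·log₁₀(0.70/2.86) = 12.23 dB, so L₂ = 78.3 + (12.23) = 90.5 dB SPL.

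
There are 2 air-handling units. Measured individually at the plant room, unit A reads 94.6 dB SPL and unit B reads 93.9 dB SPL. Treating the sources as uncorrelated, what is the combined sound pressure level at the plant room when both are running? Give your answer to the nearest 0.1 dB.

97.3 dB SPL

Uncorrelated sources add in intensity (power), not in dB.
L_total = 10·log₁₀(10^(94.6/10) + 10^(93.9/10)) = 10·log₁₀(5339000000) = 97.3 dB SPL.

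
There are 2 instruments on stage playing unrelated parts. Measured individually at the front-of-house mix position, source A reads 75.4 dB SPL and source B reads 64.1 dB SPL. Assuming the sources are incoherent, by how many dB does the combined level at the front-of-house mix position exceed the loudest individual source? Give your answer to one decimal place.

0.3 dB

Uncorrelated sources add in intensity (power), not in dB.
L_total = 10·log₁₀(10^(75.4/10) + 10^(64.1/10)) = 75.71 dB SPL.
Excess over the loudest (75.4 dB): 75.71 − 75.4 = 0.3 dB.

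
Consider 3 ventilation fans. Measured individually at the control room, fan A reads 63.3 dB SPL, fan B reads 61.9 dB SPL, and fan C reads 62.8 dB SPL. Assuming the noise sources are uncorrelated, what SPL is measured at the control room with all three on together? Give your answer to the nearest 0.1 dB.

67.5 dB SPL

Incoherent sources sum as intensities:
L_total = 10·log₁₀(10^(63.3/10) + 10^(61.9/10) + 10^(62.8/10)) = 10·log₁₀(5592000) = 67.5 dB SPL.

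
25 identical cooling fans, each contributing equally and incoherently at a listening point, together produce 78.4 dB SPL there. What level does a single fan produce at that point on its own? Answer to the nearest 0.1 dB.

64.4 dB SPL

25 equal incoherent sources add 10·log₁₀(25) = 13.98 dB over one source.
L_one = 78.4 − 13.98 = 64.4 dB SPL.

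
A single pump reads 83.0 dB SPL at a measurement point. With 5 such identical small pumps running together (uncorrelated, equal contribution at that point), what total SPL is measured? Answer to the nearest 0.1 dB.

5 equal incoherent sources raise the level by 10·log₁₀(5) = 6.99 dB.
L_total = 83.0 + 6.99 = 90.0 dB SPL.

90.0 dB SPL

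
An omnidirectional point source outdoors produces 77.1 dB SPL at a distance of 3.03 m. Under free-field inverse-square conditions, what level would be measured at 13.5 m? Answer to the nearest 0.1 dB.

Inverse-square spreading gives ΔL = −20·log₁₀(d₂/d₁).
ΔL = −20·log₁₀(13.5/3.03) = -12.98 dB, so L₂ = 77.1 + (-12.98) = 64.1 dB SPL.

64.1 dB SPL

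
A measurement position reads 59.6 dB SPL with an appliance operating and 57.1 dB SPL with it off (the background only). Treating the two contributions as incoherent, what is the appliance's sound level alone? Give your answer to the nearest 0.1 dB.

Remove the background by subtracting linear intensities:
L_src = 10·log₁₀(10^(59.6/10) − 10^(57.1/10)) = 10·log₁₀(399100) = 56.0 dB SPL.

56.0 dB SPL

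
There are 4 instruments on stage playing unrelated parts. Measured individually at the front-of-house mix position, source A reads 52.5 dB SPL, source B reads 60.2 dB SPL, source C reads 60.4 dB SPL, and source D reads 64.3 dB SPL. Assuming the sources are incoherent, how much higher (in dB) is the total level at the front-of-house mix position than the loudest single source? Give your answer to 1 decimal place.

2.7 dB

Incoherent sources sum as intensities:
L_total = 10·log₁₀(10^(52.5/10) + 10^(60.2/10) + 10^(60.4/10) + 10^(64.3/10)) = 67.00 dB SPL.
Excess over the loudest (64.3 dB): 67.00 − 64.3 = 2.7 dB.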